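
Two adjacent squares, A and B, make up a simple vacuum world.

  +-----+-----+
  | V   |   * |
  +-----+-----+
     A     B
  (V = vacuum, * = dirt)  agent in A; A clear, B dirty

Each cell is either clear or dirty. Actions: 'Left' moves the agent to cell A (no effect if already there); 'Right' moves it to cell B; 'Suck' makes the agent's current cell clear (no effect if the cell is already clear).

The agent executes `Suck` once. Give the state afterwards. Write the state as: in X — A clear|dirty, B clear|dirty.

start: in A — A clear, B dirty
[1] after Suck: in A — A clear, B dirty

in A — A clear, B dirty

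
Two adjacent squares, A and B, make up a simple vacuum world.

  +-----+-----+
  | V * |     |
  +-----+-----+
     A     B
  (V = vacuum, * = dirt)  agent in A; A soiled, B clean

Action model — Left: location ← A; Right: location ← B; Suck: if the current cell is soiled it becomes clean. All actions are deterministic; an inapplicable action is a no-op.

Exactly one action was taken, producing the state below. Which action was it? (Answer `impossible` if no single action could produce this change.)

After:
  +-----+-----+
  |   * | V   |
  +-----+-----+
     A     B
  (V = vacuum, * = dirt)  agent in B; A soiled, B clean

Right

try  Left: <A|soiled|clean>
try Right: <B|soiled|clean>  ← match
try  Suck: <A|clean|clean>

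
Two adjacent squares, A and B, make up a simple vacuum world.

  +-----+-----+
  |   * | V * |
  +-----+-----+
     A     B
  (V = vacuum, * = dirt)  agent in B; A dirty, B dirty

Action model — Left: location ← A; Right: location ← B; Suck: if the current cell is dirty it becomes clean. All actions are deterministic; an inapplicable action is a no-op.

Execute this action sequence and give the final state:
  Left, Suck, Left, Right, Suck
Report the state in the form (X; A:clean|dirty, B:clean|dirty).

(B; A:clean, B:clean)

1) do Left; now (A; A:dirty, B:dirty)
2) do Suck; now (A; A:clean, B:dirty)
3) do Left; now (A; A:clean, B:dirty)
4) do Right; now (B; A:clean, B:dirty)
5) do Suck; now (B; A:clean, B:clean)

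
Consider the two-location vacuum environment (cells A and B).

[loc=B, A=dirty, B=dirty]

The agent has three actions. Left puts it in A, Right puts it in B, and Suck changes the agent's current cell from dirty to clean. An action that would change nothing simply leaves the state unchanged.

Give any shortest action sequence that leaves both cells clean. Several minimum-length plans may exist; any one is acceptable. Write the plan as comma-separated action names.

Suck, Left, Suck

[1] after Suck: <B|dirty|clean>
[2] after Left: <A|dirty|clean>
[3] after Suck: <A|clean|clean>
min 3: Suck B + move + Suck A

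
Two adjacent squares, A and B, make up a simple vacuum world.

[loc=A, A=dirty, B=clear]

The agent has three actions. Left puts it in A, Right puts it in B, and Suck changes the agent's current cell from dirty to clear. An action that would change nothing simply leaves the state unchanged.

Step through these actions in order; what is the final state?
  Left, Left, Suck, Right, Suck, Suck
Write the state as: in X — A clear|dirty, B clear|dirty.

[1] after Left: in A — A dirty, B clear
[2] after Left: in A — A dirty, B clear
[3] after Suck: in A — A clear, B clear
[4] after Right: in B — A clear, B clear
[5] after Suck: in B — A clear, B clear
[6] after Suck: in B — A clear, B clear

in B — A clear, B clear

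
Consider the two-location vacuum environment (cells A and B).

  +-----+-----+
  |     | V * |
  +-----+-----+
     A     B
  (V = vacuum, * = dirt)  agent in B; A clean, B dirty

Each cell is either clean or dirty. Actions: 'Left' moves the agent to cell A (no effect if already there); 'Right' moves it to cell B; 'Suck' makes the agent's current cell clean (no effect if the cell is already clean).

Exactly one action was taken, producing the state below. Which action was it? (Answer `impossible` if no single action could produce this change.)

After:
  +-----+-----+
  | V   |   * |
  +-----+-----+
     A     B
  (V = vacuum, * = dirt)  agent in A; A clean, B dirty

Left

try  Left: (A; A:clean, B:dirty)  ← match
try Right: (B; A:clean, B:dirty)
try  Suck: (B; A:clean, B:clean)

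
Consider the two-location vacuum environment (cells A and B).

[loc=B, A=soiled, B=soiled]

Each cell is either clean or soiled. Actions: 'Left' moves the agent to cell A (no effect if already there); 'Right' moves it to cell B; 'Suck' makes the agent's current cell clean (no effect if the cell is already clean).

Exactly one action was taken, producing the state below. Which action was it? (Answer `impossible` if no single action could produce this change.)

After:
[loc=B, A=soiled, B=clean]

Suck

try  Left: in A — A soiled, B soiled
try Right: in B — A soiled, B soiled
try  Suck: in B — A soiled, B clean  ← match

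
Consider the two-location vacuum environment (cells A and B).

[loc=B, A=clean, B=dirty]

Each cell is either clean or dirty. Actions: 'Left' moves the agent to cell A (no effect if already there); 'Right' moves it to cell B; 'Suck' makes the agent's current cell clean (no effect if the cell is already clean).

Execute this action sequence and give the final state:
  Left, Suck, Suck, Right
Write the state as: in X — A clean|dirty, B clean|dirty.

1. Left → in A — A clean, B dirty
2. Suck → in A — A clean, B dirty
3. Suck → in A — A clean, B dirty
4. Right → in B — A clean, B dirty

in B — A clean, B dirty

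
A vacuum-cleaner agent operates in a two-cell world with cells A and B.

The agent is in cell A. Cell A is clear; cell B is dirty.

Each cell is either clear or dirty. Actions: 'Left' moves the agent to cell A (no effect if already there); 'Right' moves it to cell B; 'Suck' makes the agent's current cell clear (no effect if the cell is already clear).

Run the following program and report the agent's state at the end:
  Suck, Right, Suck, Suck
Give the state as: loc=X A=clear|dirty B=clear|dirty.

loc=B A=clear B=clear

[1] after Suck: loc=A A=clear B=dirty
[2] after Right: loc=B A=clear B=dirty
[3] after Suck: loc=B A=clear B=clear
[4] after Suck: loc=B A=clear B=clear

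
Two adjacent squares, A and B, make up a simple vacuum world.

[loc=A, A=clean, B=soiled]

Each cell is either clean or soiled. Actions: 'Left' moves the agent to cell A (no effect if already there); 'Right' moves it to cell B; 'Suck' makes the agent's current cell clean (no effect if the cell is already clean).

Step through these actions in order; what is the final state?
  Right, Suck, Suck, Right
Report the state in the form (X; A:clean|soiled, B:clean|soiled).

1) do Right; now (B; A:clean, B:soiled)
2) do Suck; now (B; A:clean, B:clean)
3) do Suck; now (B; A:clean, B:clean)
4) do Right; now (B; A:clean, B:clean)

(B; A:clean, B:clean)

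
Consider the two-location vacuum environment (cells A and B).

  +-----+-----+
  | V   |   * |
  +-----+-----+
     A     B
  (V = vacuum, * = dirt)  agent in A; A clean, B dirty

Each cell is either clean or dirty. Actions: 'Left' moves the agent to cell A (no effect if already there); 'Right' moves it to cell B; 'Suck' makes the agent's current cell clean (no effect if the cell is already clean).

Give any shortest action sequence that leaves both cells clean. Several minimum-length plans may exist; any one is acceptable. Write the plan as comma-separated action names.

t=1 Right ⇒ <B|clean|dirty>
t=2 Suck ⇒ <B|clean|clean>
min 2: go B then Suck

Right, Suck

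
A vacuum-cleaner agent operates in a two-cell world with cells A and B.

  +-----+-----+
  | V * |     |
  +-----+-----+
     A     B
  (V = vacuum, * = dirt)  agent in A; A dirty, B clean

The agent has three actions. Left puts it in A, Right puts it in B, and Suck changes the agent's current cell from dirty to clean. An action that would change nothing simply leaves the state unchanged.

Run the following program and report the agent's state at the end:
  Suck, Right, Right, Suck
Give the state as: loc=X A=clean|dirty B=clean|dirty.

loc=B A=clean B=clean

[1] after Suck: loc=A A=clean B=clean
[2] after Right: loc=B A=clean B=clean
[3] after Right: loc=B A=clean B=clean
[4] after Suck: loc=B A=clean B=clean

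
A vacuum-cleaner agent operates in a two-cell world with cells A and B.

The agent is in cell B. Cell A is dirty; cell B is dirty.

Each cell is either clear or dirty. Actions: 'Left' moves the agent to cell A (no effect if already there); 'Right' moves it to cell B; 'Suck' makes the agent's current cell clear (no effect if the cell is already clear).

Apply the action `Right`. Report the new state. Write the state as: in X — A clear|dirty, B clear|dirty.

in B — A dirty, B dirty

start: in B — A dirty, B dirty
Right (#1): in B — A dirty, B dirty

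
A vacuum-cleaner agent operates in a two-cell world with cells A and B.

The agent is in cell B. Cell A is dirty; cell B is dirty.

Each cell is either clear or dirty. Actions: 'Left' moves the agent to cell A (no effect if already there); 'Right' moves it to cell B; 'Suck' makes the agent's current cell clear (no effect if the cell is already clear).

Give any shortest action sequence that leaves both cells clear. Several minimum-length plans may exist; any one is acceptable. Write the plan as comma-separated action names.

Suck, Left, Suck

Suck (#1): (B; A:dirty, B:clear)
Left (#2): (A; A:dirty, B:clear)
Suck (#3): (A; A:clear, B:clear)
min 3: Suck B + move + Suck A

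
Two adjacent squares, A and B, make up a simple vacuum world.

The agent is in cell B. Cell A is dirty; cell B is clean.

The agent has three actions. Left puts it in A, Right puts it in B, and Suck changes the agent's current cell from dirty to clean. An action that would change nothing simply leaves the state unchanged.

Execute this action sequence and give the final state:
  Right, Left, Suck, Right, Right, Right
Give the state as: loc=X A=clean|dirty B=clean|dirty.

loc=B A=clean B=clean

1. Right → loc=B A=dirty B=clean
2. Left → loc=A A=dirty B=clean
3. Suck → loc=A A=clean B=clean
4. Right → loc=B A=clean B=clean
5. Right → loc=B A=clean B=clean
6. Right → loc=B A=clean B=clean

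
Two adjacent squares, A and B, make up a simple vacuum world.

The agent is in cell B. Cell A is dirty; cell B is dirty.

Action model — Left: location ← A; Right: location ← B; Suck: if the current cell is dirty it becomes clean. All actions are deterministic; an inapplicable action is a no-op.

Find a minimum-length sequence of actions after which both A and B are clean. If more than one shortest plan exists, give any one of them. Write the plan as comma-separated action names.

step 1/3 (Suck): in B — A dirty, B clean
step 2/3 (Left): in A — A dirty, B clean
step 3/3 (Suck): in A — A clean, B clean
min 3: Suck B + move + Suck A

Suck, Left, Suck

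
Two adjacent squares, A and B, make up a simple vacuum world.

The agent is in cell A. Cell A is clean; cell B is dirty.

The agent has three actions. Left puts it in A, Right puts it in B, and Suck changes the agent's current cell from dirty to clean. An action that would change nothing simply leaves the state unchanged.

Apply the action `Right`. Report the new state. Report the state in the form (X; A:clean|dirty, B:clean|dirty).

start: (A; A:clean, B:dirty)
t=1 Right ⇒ (B; A:clean, B:dirty)

(B; A:clean, B:dirty)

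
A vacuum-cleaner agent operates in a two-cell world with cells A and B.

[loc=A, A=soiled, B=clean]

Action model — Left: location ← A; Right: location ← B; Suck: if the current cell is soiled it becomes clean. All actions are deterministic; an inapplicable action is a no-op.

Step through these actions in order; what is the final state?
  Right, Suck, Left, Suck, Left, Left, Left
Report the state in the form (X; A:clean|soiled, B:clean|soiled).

(A; A:clean, B:clean)

step 1/7 (Right): (B; A:soiled, B:clean)
step 2/7 (Suck): (B; A:soiled, B:clean)
step 3/7 (Left): (A; A:soiled, B:clean)
step 4/7 (Suck): (A; A:clean, B:clean)
step 5/7 (Left): (A; A:clean, B:clean)
step 6/7 (Left): (A; A:clean, B:clean)
step 7/7 (Left): (A; A:clean, B:clean)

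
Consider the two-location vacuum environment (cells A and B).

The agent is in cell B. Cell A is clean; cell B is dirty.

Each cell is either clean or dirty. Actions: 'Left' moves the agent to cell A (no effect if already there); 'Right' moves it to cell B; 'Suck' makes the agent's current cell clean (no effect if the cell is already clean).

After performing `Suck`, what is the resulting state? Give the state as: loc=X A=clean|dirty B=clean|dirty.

loc=B A=clean B=clean

start: loc=B A=clean B=dirty
step 1/1 (Suck): loc=B A=clean B=clean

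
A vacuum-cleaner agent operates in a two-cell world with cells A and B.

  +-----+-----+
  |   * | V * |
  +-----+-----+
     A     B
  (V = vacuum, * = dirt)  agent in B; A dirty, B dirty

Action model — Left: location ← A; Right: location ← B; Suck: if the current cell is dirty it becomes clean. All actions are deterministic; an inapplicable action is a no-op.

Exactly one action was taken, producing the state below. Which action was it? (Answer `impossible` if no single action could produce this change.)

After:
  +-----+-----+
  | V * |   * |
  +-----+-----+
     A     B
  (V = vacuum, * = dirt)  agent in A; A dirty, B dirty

Left

try  Left: <A|dirty|dirty>  ← match
try Right: <B|dirty|dirty>
try  Suck: <B|dirty|clean>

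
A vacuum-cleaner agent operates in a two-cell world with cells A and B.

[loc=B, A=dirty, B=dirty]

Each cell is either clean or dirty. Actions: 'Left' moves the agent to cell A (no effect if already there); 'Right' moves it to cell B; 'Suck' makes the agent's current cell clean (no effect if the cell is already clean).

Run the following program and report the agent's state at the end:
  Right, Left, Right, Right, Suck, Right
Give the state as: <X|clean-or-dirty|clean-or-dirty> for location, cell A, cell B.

<B|dirty|clean>

Right (#1): <B|dirty|dirty>
Left (#2): <A|dirty|dirty>
Right (#3): <B|dirty|dirty>
Right (#4): <B|dirty|dirty>
Suck (#5): <B|dirty|clean>
Right (#6): <B|dirty|clean>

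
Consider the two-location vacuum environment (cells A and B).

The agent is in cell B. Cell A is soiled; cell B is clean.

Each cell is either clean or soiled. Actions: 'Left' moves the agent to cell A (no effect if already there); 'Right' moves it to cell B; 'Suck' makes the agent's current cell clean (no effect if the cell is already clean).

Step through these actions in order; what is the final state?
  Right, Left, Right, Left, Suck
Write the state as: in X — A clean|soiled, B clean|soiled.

in A — A clean, B clean

step 1/5 (Right): in B — A soiled, B clean
step 2/5 (Left): in A — A soiled, B clean
step 3/5 (Right): in B — A soiled, B clean
step 4/5 (Left): in A — A soiled, B clean
step 5/5 (Suck): in A — A clean, B clean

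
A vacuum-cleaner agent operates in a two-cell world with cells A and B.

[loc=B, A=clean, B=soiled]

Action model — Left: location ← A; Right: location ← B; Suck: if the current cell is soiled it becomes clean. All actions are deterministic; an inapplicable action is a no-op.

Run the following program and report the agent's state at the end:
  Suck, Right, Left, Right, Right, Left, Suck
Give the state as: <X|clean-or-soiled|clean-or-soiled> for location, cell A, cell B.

<A|clean|clean>

t=1 Suck ⇒ <B|clean|clean>
t=2 Right ⇒ <B|clean|clean>
t=3 Left ⇒ <A|clean|clean>
t=4 Right ⇒ <B|clean|clean>
t=5 Right ⇒ <B|clean|clean>
t=6 Left ⇒ <A|clean|clean>
t=7 Suck ⇒ <A|clean|clean>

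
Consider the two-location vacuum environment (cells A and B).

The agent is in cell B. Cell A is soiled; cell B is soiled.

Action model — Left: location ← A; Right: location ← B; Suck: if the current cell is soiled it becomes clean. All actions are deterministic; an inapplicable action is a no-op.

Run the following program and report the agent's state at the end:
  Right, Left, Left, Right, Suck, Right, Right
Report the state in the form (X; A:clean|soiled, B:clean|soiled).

(B; A:soiled, B:clean)

step 1/7 (Right): (B; A:soiled, B:soiled)
step 2/7 (Left): (A; A:soiled, B:soiled)
step 3/7 (Left): (A; A:soiled, B:soiled)
step 4/7 (Right): (B; A:soiled, B:soiled)
step 5/7 (Suck): (B; A:soiled, B:clean)
step 6/7 (Right): (B; A:soiled, B:clean)
step 7/7 (Right): (B; A:soiled, B:clean)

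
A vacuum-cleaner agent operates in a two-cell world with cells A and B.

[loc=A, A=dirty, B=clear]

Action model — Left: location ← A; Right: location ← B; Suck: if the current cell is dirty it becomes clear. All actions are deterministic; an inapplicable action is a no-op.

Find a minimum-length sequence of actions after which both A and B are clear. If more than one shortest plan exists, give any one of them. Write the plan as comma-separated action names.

[1] after Suck: (A; A:clear, B:clear)
min 1: A is dirty, one Suck

Suck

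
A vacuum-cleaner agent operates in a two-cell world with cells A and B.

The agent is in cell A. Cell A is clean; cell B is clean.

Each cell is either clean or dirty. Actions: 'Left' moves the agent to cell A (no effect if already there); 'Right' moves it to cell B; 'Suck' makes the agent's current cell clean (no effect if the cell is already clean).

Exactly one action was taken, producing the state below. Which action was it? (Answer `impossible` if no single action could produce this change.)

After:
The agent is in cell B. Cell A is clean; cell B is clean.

try  Left: loc=A A=clean B=clean
try Right: loc=B A=clean B=clean  ← match
try  Suck: loc=A A=clean B=clean

Right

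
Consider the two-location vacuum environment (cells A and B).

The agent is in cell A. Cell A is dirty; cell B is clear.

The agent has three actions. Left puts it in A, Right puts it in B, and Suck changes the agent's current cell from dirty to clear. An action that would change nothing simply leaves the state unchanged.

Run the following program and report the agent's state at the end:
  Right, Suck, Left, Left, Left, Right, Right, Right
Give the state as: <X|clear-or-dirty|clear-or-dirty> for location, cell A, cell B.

<B|dirty|clear>

1) do Right; now <B|dirty|clear>
2) do Suck; now <B|dirty|clear>
3) do Left; now <A|dirty|clear>
4) do Left; now <A|dirty|clear>
5) do Left; now <A|dirty|clear>
6) do Right; now <B|dirty|clear>
7) do Right; now <B|dirty|clear>
8) do Right; now <B|dirty|clear>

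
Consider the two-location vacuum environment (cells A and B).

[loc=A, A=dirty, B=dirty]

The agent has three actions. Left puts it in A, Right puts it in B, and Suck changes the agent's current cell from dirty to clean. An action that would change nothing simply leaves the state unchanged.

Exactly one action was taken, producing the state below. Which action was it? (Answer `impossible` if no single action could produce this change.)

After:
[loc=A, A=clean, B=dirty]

try  Left: <A|dirty|dirty>
try Right: <B|dirty|dirty>
try  Suck: <A|clean|dirty>  ← match

Suck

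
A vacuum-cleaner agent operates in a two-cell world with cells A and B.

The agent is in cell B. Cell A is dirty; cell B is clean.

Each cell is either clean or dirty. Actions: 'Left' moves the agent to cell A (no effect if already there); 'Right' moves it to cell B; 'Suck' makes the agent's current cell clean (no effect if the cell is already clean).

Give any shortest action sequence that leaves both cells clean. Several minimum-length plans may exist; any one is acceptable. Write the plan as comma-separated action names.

Left, Suck

step 1/2 (Left): <A|dirty|clean>
step 2/2 (Suck): <A|clean|clean>
min 2: go A then Suck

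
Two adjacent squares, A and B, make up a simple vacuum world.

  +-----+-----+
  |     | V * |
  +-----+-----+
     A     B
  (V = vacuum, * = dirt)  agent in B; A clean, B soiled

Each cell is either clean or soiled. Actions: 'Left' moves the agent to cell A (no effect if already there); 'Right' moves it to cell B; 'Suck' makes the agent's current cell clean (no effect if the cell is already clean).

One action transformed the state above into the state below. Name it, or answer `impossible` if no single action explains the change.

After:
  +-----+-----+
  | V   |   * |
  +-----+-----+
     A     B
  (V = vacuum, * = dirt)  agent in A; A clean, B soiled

try  Left: (A; A:clean, B:soiled)  ← match
try Right: (B; A:clean, B:soiled)
try  Suck: (B; A:clean, B:clean)

Left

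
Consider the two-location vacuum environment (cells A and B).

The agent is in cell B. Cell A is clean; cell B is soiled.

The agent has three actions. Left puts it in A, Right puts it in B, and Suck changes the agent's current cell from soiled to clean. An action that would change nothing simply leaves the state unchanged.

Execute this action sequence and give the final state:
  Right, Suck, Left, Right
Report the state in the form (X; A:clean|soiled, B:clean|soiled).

[1] after Right: (B; A:clean, B:soiled)
[2] after Suck: (B; A:clean, B:clean)
[3] after Left: (A; A:clean, B:clean)
[4] after Right: (B; A:clean, B:clean)

(B; A:clean, B:clean)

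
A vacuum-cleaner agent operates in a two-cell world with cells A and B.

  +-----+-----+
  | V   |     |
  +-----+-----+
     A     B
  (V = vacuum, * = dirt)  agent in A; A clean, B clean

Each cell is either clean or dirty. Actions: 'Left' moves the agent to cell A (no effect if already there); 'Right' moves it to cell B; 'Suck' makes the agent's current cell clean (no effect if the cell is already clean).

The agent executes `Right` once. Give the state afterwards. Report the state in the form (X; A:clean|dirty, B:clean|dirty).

(B; A:clean, B:clean)

start: (A; A:clean, B:clean)
Right (#1): (B; A:clean, B:clean)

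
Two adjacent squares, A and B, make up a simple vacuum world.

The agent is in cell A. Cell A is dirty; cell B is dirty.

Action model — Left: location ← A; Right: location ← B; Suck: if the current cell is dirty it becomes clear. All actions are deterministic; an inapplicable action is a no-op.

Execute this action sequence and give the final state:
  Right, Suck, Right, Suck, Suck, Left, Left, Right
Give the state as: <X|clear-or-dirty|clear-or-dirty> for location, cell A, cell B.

<B|dirty|clear>

Right (#1): <B|dirty|dirty>
Suck (#2): <B|dirty|clear>
Right (#3): <B|dirty|clear>
Suck (#4): <B|dirty|clear>
Suck (#5): <B|dirty|clear>
Left (#6): <A|dirty|clear>
Left (#7): <A|dirty|clear>
Right (#8): <B|dirty|clear>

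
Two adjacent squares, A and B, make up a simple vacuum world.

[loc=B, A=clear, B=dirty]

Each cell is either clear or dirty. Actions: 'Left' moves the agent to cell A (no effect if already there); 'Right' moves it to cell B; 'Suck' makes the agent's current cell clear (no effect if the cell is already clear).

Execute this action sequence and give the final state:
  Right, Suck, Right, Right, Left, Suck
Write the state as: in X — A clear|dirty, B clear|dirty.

step 1/6 (Right): in B — A clear, B dirty
step 2/6 (Suck): in B — A clear, B clear
step 3/6 (Right): in B — A clear, B clear
step 4/6 (Right): in B — A clear, B clear
step 5/6 (Left): in A — A clear, B clear
step 6/6 (Suck): in A — A clear, B clear

in A — A clear, B clear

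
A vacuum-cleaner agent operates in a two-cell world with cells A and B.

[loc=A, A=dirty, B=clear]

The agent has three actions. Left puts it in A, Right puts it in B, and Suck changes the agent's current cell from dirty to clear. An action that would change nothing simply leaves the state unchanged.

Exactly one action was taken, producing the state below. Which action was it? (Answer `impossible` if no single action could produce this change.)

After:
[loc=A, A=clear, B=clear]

Suck

try  Left: in A — A dirty, B clear
try Right: in B — A dirty, B clear
try  Suck: in A — A clear, B clear  ← match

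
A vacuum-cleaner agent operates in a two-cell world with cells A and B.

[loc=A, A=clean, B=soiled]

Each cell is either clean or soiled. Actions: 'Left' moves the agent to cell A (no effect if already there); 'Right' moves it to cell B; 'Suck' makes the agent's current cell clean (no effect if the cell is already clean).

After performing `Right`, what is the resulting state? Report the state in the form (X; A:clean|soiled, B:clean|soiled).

start: (A; A:clean, B:soiled)
t=1 Right ⇒ (B; A:clean, B:soiled)

(B; A:clean, B:soiled)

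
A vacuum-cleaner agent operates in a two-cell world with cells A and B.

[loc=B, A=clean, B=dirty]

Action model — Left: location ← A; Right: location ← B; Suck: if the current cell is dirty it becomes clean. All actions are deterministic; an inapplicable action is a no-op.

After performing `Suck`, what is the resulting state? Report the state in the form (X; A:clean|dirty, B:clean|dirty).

start: (B; A:clean, B:dirty)
[1] after Suck: (B; A:clean, B:clean)

(B; A:clean, B:clean)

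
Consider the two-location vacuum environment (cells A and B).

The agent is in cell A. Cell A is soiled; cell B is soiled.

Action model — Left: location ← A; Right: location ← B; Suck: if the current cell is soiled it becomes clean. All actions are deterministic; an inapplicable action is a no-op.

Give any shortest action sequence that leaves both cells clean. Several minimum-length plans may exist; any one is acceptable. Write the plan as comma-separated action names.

Suck, Right, Suck

[1] after Suck: in A — A clean, B soiled
[2] after Right: in B — A clean, B soiled
[3] after Suck: in B — A clean, B clean
min 3: Suck A + move + Suck B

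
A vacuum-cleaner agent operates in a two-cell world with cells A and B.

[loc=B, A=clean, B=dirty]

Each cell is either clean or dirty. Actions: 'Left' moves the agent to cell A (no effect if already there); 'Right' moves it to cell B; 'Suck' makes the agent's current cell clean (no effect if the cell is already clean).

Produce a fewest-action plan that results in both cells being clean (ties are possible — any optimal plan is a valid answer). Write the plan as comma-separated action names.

1. Suck → <B|clean|clean>
min 1: B is dirty, one Suck

Suck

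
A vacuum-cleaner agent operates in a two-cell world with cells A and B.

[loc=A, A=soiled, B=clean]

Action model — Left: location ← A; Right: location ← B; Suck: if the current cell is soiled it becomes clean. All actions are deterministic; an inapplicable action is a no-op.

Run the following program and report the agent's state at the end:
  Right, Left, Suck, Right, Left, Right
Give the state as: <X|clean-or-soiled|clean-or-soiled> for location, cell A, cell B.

<B|clean|clean>

1) do Right; now <B|soiled|clean>
2) do Left; now <A|soiled|clean>
3) do Suck; now <A|clean|clean>
4) do Right; now <B|clean|clean>
5) do Left; now <A|clean|clean>
6) do Right; now <B|clean|clean>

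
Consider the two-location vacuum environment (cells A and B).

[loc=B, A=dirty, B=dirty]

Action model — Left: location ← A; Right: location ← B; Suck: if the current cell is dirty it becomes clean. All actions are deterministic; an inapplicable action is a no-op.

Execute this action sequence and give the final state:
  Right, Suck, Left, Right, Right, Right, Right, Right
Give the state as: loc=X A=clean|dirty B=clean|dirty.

loc=B A=dirty B=clean

1. Right → loc=B A=dirty B=dirty
2. Suck → loc=B A=dirty B=clean
3. Left → loc=A A=dirty B=clean
4. Right → loc=B A=dirty B=clean
5. Right → loc=B A=dirty B=clean
6. Right → loc=B A=dirty B=clean
7. Right → loc=B A=dirty B=clean
8. Right → loc=B A=dirty B=clean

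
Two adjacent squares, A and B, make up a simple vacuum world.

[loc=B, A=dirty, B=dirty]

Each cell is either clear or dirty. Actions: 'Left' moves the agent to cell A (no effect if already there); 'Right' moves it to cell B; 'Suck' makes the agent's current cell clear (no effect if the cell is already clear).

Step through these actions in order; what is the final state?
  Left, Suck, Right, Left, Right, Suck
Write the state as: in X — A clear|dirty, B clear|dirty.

in B — A clear, B clear

step 1/6 (Left): in A — A dirty, B dirty
step 2/6 (Suck): in A — A clear, B dirty
step 3/6 (Right): in B — A clear, B dirty
step 4/6 (Left): in A — A clear, B dirty
step 5/6 (Right): in B — A clear, B dirty
step 6/6 (Suck): in B — A clear, B clear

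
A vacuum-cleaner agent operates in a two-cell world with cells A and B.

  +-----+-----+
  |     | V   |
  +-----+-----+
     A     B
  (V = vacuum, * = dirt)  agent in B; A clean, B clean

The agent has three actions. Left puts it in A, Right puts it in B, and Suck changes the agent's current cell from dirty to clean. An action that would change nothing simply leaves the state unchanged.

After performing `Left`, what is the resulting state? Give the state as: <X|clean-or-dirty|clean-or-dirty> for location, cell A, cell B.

<A|clean|clean>

start: <B|clean|clean>
Left (#1): <A|clean|clean>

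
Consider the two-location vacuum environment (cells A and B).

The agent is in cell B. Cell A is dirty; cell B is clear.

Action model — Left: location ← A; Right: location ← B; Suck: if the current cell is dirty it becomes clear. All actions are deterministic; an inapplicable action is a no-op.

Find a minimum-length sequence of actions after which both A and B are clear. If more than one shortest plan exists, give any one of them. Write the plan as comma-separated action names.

t=1 Left ⇒ (A; A:dirty, B:clear)
t=2 Suck ⇒ (A; A:clear, B:clear)
min 2: go A then Suck

Left, Suck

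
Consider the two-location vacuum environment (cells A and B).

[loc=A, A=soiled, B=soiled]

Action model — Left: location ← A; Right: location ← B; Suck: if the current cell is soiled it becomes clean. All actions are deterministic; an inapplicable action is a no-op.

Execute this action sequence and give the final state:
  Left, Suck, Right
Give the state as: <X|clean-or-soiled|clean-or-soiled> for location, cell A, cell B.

<B|clean|soiled>

1) do Left; now <A|soiled|soiled>
2) do Suck; now <A|clean|soiled>
3) do Right; now <B|clean|soiled>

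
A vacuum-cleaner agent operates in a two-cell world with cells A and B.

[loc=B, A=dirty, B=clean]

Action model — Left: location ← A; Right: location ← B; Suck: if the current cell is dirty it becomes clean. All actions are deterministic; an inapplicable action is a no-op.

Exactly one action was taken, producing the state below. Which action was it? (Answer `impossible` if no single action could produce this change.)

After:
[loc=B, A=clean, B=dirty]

try  Left: loc=A A=dirty B=clean
try Right: loc=B A=dirty B=clean
try  Suck: loc=B A=dirty B=clean
no single action produces the after-state

impossible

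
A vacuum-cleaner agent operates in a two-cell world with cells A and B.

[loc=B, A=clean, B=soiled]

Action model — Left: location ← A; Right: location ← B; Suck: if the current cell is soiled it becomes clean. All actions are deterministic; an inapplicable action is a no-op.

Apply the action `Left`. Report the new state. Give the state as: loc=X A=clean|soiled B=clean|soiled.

start: loc=B A=clean B=soiled
t=1 Left ⇒ loc=A A=clean B=soiled

loc=A A=clean B=soiled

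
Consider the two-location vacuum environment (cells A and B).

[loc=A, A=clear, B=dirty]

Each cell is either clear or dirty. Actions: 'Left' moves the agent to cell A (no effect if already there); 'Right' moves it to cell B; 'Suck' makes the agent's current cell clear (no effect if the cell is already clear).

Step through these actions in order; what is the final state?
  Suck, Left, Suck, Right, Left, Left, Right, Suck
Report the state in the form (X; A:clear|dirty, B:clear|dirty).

(B; A:clear, B:clear)

[1] after Suck: (A; A:clear, B:dirty)
[2] after Left: (A; A:clear, B:dirty)
[3] after Suck: (A; A:clear, B:dirty)
[4] after Right: (B; A:clear, B:dirty)
[5] after Left: (A; A:clear, B:dirty)
[6] after Left: (A; A:clear, B:dirty)
[7] after Right: (B; A:clear, B:dirty)
[8] after Suck: (B; A:clear, B:clear)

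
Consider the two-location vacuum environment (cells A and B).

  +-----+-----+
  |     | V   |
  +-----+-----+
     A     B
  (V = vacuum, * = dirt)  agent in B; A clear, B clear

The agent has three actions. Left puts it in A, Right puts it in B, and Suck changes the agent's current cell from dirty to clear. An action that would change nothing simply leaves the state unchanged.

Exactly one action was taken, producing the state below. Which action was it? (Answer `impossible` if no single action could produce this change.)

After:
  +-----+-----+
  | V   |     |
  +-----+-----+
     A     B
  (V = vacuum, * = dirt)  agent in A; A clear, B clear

Left

try  Left: in A — A clear, B clear  ← match
try Right: in B — A clear, B clear
try  Suck: in B — A clear, B clear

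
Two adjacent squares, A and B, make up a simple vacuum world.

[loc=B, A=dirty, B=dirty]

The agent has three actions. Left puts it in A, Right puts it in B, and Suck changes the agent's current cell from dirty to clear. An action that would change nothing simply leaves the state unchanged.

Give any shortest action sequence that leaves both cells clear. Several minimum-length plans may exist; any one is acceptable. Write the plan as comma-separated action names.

[1] after Suck: <B|dirty|clear>
[2] after Left: <A|dirty|clear>
[3] after Suck: <A|clear|clear>
min 3: Suck B + move + Suck A

Suck, Left, Suck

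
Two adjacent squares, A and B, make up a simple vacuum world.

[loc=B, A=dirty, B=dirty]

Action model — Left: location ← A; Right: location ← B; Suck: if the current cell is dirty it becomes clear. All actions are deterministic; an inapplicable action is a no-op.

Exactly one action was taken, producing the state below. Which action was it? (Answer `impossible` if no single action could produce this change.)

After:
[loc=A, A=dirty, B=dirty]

Left

try  Left: <A|dirty|dirty>  ← match
try Right: <B|dirty|dirty>
try  Suck: <B|dirty|clear>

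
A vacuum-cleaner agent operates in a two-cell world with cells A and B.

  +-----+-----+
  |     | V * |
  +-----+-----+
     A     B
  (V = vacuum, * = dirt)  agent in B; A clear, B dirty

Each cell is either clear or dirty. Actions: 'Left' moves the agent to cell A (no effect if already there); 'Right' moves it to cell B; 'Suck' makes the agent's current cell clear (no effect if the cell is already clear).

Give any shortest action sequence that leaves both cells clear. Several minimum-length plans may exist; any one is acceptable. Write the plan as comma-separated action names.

Suck (#1): in B — A clear, B clear
min 1: B is dirty, one Suck

Suck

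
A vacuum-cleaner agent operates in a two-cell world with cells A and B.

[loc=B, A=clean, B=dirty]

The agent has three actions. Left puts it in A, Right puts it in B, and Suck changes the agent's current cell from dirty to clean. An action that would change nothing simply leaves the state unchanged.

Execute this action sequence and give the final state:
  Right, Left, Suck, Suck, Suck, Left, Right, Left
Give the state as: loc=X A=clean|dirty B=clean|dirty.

step 1/8 (Right): loc=B A=clean B=dirty
step 2/8 (Left): loc=A A=clean B=dirty
step 3/8 (Suck): loc=A A=clean B=dirty
step 4/8 (Suck): loc=A A=clean B=dirty
step 5/8 (Suck): loc=A A=clean B=dirty
step 6/8 (Left): loc=A A=clean B=dirty
step 7/8 (Right): loc=B A=clean B=dirty
step 8/8 (Left): loc=A A=clean B=dirty

loc=A A=clean B=dirty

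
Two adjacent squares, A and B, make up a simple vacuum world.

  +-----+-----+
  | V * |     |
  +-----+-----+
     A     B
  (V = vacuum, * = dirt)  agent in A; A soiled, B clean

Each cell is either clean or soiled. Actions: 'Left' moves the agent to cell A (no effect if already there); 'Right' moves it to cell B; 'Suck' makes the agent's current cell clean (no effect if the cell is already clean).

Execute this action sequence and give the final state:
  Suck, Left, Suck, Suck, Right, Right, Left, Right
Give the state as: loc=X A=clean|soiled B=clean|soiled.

loc=B A=clean B=clean

Suck (#1): loc=A A=clean B=clean
Left (#2): loc=A A=clean B=clean
Suck (#3): loc=A A=clean B=clean
Suck (#4): loc=A A=clean B=clean
Right (#5): loc=B A=clean B=clean
Right (#6): loc=B A=clean B=clean
Left (#7): loc=A A=clean B=clean
Right (#8): loc=B A=clean B=clean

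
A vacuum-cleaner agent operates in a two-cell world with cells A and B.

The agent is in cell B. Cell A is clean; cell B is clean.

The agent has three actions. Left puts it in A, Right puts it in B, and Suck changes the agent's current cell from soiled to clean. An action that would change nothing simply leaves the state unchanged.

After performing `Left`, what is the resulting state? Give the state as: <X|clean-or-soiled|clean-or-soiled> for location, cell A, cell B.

start: <B|clean|clean>
t=1 Left ⇒ <A|clean|clean>

<A|clean|clean>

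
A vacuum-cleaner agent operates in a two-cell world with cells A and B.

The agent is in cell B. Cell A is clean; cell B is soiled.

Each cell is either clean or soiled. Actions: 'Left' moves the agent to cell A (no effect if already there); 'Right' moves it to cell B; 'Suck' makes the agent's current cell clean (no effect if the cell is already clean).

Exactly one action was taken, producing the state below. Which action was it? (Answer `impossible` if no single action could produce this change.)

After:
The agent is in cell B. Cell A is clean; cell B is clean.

try  Left: <A|clean|soiled>
try Right: <B|clean|soiled>
try  Suck: <B|clean|clean>  ← match

Suck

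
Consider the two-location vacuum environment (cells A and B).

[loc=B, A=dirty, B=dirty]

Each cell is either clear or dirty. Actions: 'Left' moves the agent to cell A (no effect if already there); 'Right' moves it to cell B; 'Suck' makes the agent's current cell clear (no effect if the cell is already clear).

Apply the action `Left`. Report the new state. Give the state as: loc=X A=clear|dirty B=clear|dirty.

loc=A A=dirty B=dirty

start: loc=B A=dirty B=dirty
Left (#1): loc=A A=dirty B=dirty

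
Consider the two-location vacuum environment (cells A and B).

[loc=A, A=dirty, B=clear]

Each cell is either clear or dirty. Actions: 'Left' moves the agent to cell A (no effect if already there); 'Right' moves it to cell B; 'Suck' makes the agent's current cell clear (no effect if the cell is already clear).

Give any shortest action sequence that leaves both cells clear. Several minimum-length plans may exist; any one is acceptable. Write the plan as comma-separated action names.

1. Suck → (A; A:clear, B:clear)
min 1: A is dirty, one Suck

Suck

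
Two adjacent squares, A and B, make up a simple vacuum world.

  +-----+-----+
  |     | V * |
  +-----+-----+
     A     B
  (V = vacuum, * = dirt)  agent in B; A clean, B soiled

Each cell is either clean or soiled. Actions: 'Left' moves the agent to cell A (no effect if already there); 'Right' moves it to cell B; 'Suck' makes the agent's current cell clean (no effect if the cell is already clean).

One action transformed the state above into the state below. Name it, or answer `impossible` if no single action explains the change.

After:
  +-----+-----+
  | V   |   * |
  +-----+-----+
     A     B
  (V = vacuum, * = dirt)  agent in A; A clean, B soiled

Left

try  Left: loc=A A=clean B=soiled  ← match
try Right: loc=B A=clean B=soiled
try  Suck: loc=B A=clean B=clean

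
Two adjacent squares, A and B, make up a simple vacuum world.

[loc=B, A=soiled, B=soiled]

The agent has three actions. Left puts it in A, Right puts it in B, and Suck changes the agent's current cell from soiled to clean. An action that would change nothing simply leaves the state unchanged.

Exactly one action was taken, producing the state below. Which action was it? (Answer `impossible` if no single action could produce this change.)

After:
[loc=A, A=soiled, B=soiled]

try  Left: loc=A A=soiled B=soiled  ← match
try Right: loc=B A=soiled B=soiled
try  Suck: loc=B A=soiled B=clean

Left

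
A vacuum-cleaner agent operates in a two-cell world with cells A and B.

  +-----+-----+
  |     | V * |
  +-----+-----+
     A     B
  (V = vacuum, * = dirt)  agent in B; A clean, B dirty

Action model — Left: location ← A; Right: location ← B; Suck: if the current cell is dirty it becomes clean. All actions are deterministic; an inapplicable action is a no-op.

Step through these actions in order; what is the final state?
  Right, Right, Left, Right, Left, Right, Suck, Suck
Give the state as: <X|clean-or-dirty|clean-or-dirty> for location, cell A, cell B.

<B|clean|clean>

Right (#1): <B|clean|dirty>
Right (#2): <B|clean|dirty>
Left (#3): <A|clean|dirty>
Right (#4): <B|clean|dirty>
Left (#5): <A|clean|dirty>
Right (#6): <B|clean|dirty>
Suck (#7): <B|clean|clean>
Suck (#8): <B|clean|clean>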